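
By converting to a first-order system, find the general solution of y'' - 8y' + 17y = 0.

y(t) = K_1e^(4t)cos(t) + K_2e^(4t)sin(t)

Let x_1 = y, x_2 = y'. Then x_1' = x_2 and x_2' = -17x_1 + 8x_2.
A = [[0,1],[-17,8]]; det(A-λI) = λ^2 - 8λ + 17.
Eigenvalues λ = 4 ± i.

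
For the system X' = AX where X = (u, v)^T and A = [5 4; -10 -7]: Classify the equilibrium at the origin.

A = [[5,4],[-10,-7]]; det(A-λI) = λ^2 + 2λ + 5.
λ = -1 ± 2i: negative real part.

stable spiral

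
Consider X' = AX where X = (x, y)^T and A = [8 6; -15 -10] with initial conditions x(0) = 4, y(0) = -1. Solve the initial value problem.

x(t) = 10e^(-t)sin(3t) + 4e^(-t)cos(3t), y(t) = -17e^(-t)sin(3t) - e^(-t)cos(3t)

Coefficient matrix A = [[8, 6], [-15, -10]].
Characteristic polynomial det(A - λI) = λ^2 + 2λ + 10 = 0.
Eigenvalues λ = -1 ± 3i (complex conjugate pair).
For λ=-1+3i: an eigenvector is (1,-1) - i(1,-2) = (1 - i, -1 + 2i).
A real fundamental pair from Re and Im of e^((-1+3i)t)v: X_1 = e^(-t)(cos(3t)·(1,-1) + sin(3t)·(1,-2)), X_2 = e^(-t)(sin(3t)·(1,-1) - cos(3t)·(1,-2)).
General solution: K_1X_1 + K_2X_2.
Applying x(0)=4, y(0)=-1 gives K_1=7, K_2=3.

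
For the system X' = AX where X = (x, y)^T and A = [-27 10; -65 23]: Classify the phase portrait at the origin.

A = [[-27,10],[-65,23]]; det(A-λI) = λ^2 + 4λ + 29.
λ = -2 ± 5i: negative real part.

stable spiral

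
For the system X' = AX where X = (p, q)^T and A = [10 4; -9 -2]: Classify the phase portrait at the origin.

unstable improper node

A = [[10,4],[-9,-2]]; det(A-λI) = λ^2 - 8λ + 16.
repeated λ = 4 with a single eigenvector.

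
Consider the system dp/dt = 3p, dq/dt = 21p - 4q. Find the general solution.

p(t) = -C_1e^(3t), q(t) = -3C_1e^(3t) - C_2e^(-4t)

Coefficient matrix A = [[3, 0], [21, -4]].
Characteristic polynomial det(A - λI) = λ^2 + λ - 12 = 0.
Eigenvalues λ = 3, -4.
For λ=3: (A-λI) row 2 is [21, -7], so an eigenvector is (-1, -3).
For λ=-4: (A-λI) row 1 is [7, 0], so an eigenvector is (0, -1).
General solution: C_1e^(3t)(-1,-3) + C_2e^(-4t)(0,-1).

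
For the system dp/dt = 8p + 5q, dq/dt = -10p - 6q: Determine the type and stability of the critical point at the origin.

unstable spiral

A = [[8,5],[-10,-6]]; det(A-λI) = λ^2 - 2λ + 2.
λ = 1 ± i: positive real part.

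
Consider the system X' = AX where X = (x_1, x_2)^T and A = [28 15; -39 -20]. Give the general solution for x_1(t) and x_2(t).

Coefficient matrix A = [[28, 15], [-39, -20]].
Characteristic polynomial det(A - λI) = λ^2 - 8λ + 25 = 0.
Eigenvalues λ = 4 ± 3i (complex conjugate pair).
For λ=4+3i: an eigenvector is (-2,3) - i(-1,2) = (-2 + i, 3 - 2i).
A real fundamental pair from Re and Im of e^((4+3i)t)v: X_1 = e^(4t)(cos(3t)·(-2,3) + sin(3t)·(-1,2)), X_2 = e^(4t)(sin(3t)·(-2,3) - cos(3t)·(-1,2)).
General solution: K_1X_1 + K_2X_2.

x_1(t) = -K_1e^(4t)sin(3t) - 2K_1e^(4t)cos(3t) - 2K_2e^(4t)sin(3t) + K_2e^(4t)cos(3t), x_2(t) = 2K_1e^(4t)sin(3t) + 3K_1e^(4t)cos(3t) + 3K_2e^(4t)sin(3t) - 2K_2e^(4t)cos(3t)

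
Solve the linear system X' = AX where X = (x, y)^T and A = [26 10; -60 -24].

Coefficient matrix A = [[26, 10], [-60, -24]].
Characteristic polynomial det(A - λI) = λ^2 - 2λ - 24 = 0.
Eigenvalues λ = -4, 6.
For λ=-4: (A-λI) row 1 is [30, 10], so an eigenvector is (-1, 3).
For λ=6: (A-λI) row 1 is [20, 10], so an eigenvector is (1, -2).
General solution: K_1e^(-4t)(-1,3) + K_2e^(6t)(1,-2).

x(t) = -K_1e^(-4t) + K_2e^(6t), y(t) = 3K_1e^(-4t) - 2K_2e^(6t)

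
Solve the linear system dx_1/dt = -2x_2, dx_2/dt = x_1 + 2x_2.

x_1(t) = K_1e^(t)sin(t) + K_1e^(t)cos(t) + K_2e^(t)sin(t) - K_2e^(t)cos(t), x_2(t) = -K_1e^(t)cos(t) - K_2e^(t)sin(t)

Coefficient matrix A = [[0, -2], [1, 2]].
Characteristic polynomial det(A - λI) = λ^2 - 2λ + 2 = 0.
Eigenvalues λ = 1 ± i (complex conjugate pair).
For λ=1+i: an eigenvector is (1,-1) - i(1,0) = (1 - i, -1).
A real fundamental pair from Re and Im of e^((1+i)t)v: X_1 = e^(t)(cos(t)·(1,-1) + sin(t)·(1,0)), X_2 = e^(t)(sin(t)·(1,-1) - cos(t)·(1,0)).
General solution: K_1X_1 + K_2X_2.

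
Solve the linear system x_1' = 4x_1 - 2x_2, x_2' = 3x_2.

x_1(t) = -C_1e^(4t) - 2C_2e^(3t), x_2(t) = -C_2e^(3t)

Coefficient matrix A = [[4, -2], [0, 3]].
Characteristic polynomial det(A - λI) = λ^2 - 7λ + 12 = 0.
Eigenvalues λ = 4, 3.
For λ=4: (A-λI) row 1 is [0, -2], so an eigenvector is (-1, 0).
For λ=3: (A-λI) row 1 is [1, -2], so an eigenvector is (-2, -1).
General solution: C_1e^(4t)(-1,0) + C_2e^(3t)(-2,-1).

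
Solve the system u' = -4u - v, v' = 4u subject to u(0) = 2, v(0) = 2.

u(t) = -6te^(-2t) + 2e^(-2t), v(t) = 12te^(-2t) + 2e^(-2t)

Coefficient matrix A = [[-4, -1], [4, 0]].
Characteristic polynomial det(A - λI) = λ^2 + 4λ + 4 = 0.
Single eigenvalue λ = -2 with algebraic multiplicity 2.
Eigenvector v = (1,-2); generalized eigenvector w with (A-λI)w=v is (0,-1).
General solution: e^(-2t)[c_1·v + c_2·(t·v + w)].
Applying u(0)=2, v(0)=2 gives c_1=2, c_2=-6.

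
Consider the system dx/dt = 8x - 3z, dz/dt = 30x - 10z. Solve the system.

x(t) = c_1e^(-t)cos(3t) + c_2e^(-t)sin(3t), z(t) = c_1e^(-t)sin(3t) + 3c_1e^(-t)cos(3t) + 3c_2e^(-t)sin(3t) - c_2e^(-t)cos(3t)

Coefficient matrix A = [[8, -3], [30, -10]].
Characteristic polynomial det(A - λI) = λ^2 + 2λ + 10 = 0.
Eigenvalues λ = -1 ± 3i (complex conjugate pair).
For λ=-1+3i: an eigenvector is (1,3) - i(0,1) = (1, 3 - i).
A real fundamental pair from Re and Im of e^((-1+3i)t)v: X_1 = e^(-t)(cos(3t)·(1,3) + sin(3t)·(0,1)), X_2 = e^(-t)(sin(3t)·(1,3) - cos(3t)·(0,1)).
General solution: c_1X_1 + c_2X_2.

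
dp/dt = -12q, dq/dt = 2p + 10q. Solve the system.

p(t) = -2c_1e^(6t) + 3c_2e^(4t), q(t) = c_1e^(6t) - c_2e^(4t)

Coefficient matrix A = [[0, -12], [2, 10]].
Characteristic polynomial det(A - λI) = λ^2 - 10λ + 24 = 0.
Eigenvalues λ = 6, 4.
For λ=6: (A-λI) row 1 is [-6, -12], so an eigenvector is (-2, 1).
For λ=4: (A-λI) row 1 is [-4, -12], so an eigenvector is (3, -1).
General solution: c_1e^(6t)(-2,1) + c_2e^(4t)(3,-1).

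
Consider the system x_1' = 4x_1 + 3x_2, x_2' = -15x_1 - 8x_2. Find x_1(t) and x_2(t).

Coefficient matrix A = [[4, 3], [-15, -8]].
Characteristic polynomial det(A - λI) = λ^2 + 4λ + 13 = 0.
Eigenvalues λ = -2 ± 3i (complex conjugate pair).
For λ=-2+3i: an eigenvector is (0,1) - i(1,-2) = (0 - i, 1 + 2i).
A real fundamental pair from Re and Im of e^((-2+3i)t)v: X_1 = e^(-2t)(cos(3t)·(0,1) + sin(3t)·(1,-2)), X_2 = e^(-2t)(sin(3t)·(0,1) - cos(3t)·(1,-2)).
General solution: c_1X_1 + c_2X_2.

x_1(t) = c_1e^(-2t)sin(3t) - c_2e^(-2t)cos(3t), x_2(t) = -2c_1e^(-2t)sin(3t) + c_1e^(-2t)cos(3t) + c_2e^(-2t)sin(3t) + 2c_2e^(-2t)cos(3t)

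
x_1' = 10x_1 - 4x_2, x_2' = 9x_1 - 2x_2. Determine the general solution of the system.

x_1(t) = -2K_1e^(4t) - 2K_2te^(4t) + K_2e^(4t), x_2(t) = -3K_1e^(4t) - 3K_2te^(4t) + 2K_2e^(4t)

Coefficient matrix A = [[10, -4], [9, -2]].
Characteristic polynomial det(A - λI) = λ^2 - 8λ + 16 = 0.
Single eigenvalue λ = 4 with algebraic multiplicity 2.
Eigenvector v = (-2,-3); generalized eigenvector w with (A-λI)w=v is (1,2).
General solution: e^(4t)[K_1·v + K_2·(t·v + w)].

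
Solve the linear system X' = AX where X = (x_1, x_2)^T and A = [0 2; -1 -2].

Coefficient matrix A = [[0, 2], [-1, -2]].
Characteristic polynomial det(A - λI) = λ^2 + 2λ + 2 = 0.
Eigenvalues λ = -1 ± i (complex conjugate pair).
For λ=-1+i: an eigenvector is (-1,0) - i(-1,1) = (-1 + i, 0 - i).
A real fundamental pair from Re and Im of e^((-1+i)t)v: X_1 = e^(-t)(cos(t)·(-1,0) + sin(t)·(-1,1)), X_2 = e^(-t)(sin(t)·(-1,0) - cos(t)·(-1,1)).
General solution: c_1X_1 + c_2X_2.

x_1(t) = -c_1e^(-t)sin(t) - c_1e^(-t)cos(t) - c_2e^(-t)sin(t) + c_2e^(-t)cos(t), x_2(t) = c_1e^(-t)sin(t) - c_2e^(-t)cos(t)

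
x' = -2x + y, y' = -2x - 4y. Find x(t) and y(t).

x(t) = K_1e^(-3t)sin(t) - K_2e^(-3t)cos(t), y(t) = -K_1e^(-3t)sin(t) + K_1e^(-3t)cos(t) + K_2e^(-3t)sin(t) + K_2e^(-3t)cos(t)

Coefficient matrix A = [[-2, 1], [-2, -4]].
Characteristic polynomial det(A - λI) = λ^2 + 6λ + 10 = 0.
Eigenvalues λ = -3 ± i (complex conjugate pair).
For λ=-3+i: an eigenvector is (0,1) - i(1,-1) = (0 - i, 1 + i).
A real fundamental pair from Re and Im of e^((-3+i)t)v: X_1 = e^(-3t)(cos(t)·(0,1) + sin(t)·(1,-1)), X_2 = e^(-3t)(sin(t)·(0,1) - cos(t)·(1,-1)).
General solution: K_1X_1 + K_2X_2.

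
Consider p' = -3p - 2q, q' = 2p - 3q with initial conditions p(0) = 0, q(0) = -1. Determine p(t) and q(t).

p(t) = e^(-3t)sin(2t), q(t) = -e^(-3t)cos(2t)

Coefficient matrix A = [[-3, -2], [2, -3]].
Characteristic polynomial det(A - λI) = λ^2 + 6λ + 13 = 0.
Eigenvalues λ = -3 ± 2i (complex conjugate pair).
For λ=-3+2i: an eigenvector is (0,1) - i(-1,0) = (0 + i, 1).
A real fundamental pair from Re and Im of e^((-3+2i)t)v: X_1 = e^(-3t)(cos(2t)·(0,1) + sin(2t)·(-1,0)), X_2 = e^(-3t)(sin(2t)·(0,1) - cos(2t)·(-1,0)).
General solution: C_1X_1 + C_2X_2.
Applying p(0)=0, q(0)=-1 gives C_1=-1, C_2=0.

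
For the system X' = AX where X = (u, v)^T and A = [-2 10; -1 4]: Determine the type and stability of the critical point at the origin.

A = [[-2,10],[-1,4]]; det(A-λI) = λ^2 - 2λ + 2.
λ = 1 ± i: positive real part.

unstable spiral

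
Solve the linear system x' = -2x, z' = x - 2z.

x(t) = -c_2e^(-2t), z(t) = -c_1e^(-2t) - c_2te^(-2t) + 3c_2e^(-2t)

Coefficient matrix A = [[-2, 0], [1, -2]].
Characteristic polynomial det(A - λI) = λ^2 + 4λ + 4 = 0.
Single eigenvalue λ = -2 with algebraic multiplicity 2.
Eigenvector v = (0,-1); generalized eigenvector w with (A-λI)w=v is (-1,3).
General solution: e^(-2t)[c_1·v + c_2·(t·v + w)].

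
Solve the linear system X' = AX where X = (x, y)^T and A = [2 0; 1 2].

Coefficient matrix A = [[2, 0], [1, 2]].
Characteristic polynomial det(A - λI) = λ^2 - 4λ + 4 = 0.
Single eigenvalue λ = 2 with algebraic multiplicity 2.
Eigenvector v = (0,1); generalized eigenvector w with (A-λI)w=v is (1,-2).
General solution: e^(2t)[K_1·v + K_2·(t·v + w)].

x(t) = K_2e^(2t), y(t) = K_1e^(2t) + K_2te^(2t) - 2K_2e^(2t)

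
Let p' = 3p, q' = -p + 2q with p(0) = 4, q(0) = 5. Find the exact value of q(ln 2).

4

A = [[3,0],[-1,2]]; eigenvalues λ = 2, 3.
Eigenvectors: (0,1) for λ=2, (1,-1) for λ=3.
From the initial condition, c_1 = 9, c_2 = 4.
q(ln 2) = (9)(2^2)(1) + (4)(2^3)(-1) = 4.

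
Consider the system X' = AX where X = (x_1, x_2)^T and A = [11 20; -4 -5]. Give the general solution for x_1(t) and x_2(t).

Coefficient matrix A = [[11, 20], [-4, -5]].
Characteristic polynomial det(A - λI) = λ^2 - 6λ + 25 = 0.
Eigenvalues λ = 3 ± 4i (complex conjugate pair).
For λ=3+4i: an eigenvector is (-1,0) - i(-2,1) = (-1 + 2i, 0 - i).
A real fundamental pair from Re and Im of e^((3+4i)t)v: X_1 = e^(3t)(cos(4t)·(-1,0) + sin(4t)·(-2,1)), X_2 = e^(3t)(sin(4t)·(-1,0) - cos(4t)·(-2,1)).
General solution: K_1X_1 + K_2X_2.

x_1(t) = -2K_1e^(3t)sin(4t) - K_1e^(3t)cos(4t) - K_2e^(3t)sin(4t) + 2K_2e^(3t)cos(4t), x_2(t) = K_1e^(3t)sin(4t) - K_2e^(3t)cos(4t)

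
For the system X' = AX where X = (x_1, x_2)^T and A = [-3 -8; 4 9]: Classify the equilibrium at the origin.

A = [[-3,-8],[4,9]]; det(A-λI) = λ^2 - 6λ + 5.
λ = 1, 5: both positive.

unstable node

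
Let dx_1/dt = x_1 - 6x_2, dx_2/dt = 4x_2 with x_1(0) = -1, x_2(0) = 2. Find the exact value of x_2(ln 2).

32

A = [[1,-6],[0,4]]; eigenvalues λ = 1, 4.
Eigenvectors: (-1,0) for λ=1, (2,-1) for λ=4.
From the initial condition, c_1 = -3, c_2 = -2.
x_2(ln 2) = (-3)(2^1)(0) + (-2)(2^4)(-1) = 32.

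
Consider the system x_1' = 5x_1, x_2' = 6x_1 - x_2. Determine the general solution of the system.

x_1(t) = C_1e^(5t), x_2(t) = C_1e^(5t) - C_2e^(-t)

Coefficient matrix A = [[5, 0], [6, -1]].
Characteristic polynomial det(A - λI) = λ^2 - 4λ - 5 = 0.
Eigenvalues λ = 5, -1.
For λ=5: (A-λI) row 2 is [6, -6], so an eigenvector is (1, 1).
For λ=-1: (A-λI) row 1 is [6, 0], so an eigenvector is (0, -1).
General solution: C_1e^(5t)(1,1) + C_2e^(-t)(0,-1).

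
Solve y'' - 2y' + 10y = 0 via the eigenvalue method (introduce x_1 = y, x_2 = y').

y(t) = c_1e^(t)cos(3t) + c_2e^(t)sin(3t)

Let x_1 = y, x_2 = y'. Then x_1' = x_2 and x_2' = -10x_1 + 2x_2.
A = [[0,1],[-10,2]]; det(A-λI) = λ^2 - 2λ + 10.
Eigenvalues λ = 1 ± 3i.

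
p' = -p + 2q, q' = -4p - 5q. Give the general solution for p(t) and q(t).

p(t) = -c_1e^(-3t)cos(2t) - c_2e^(-3t)sin(2t), q(t) = c_1e^(-3t)sin(2t) + c_1e^(-3t)cos(2t) + c_2e^(-3t)sin(2t) - c_2e^(-3t)cos(2t)

Coefficient matrix A = [[-1, 2], [-4, -5]].
Characteristic polynomial det(A - λI) = λ^2 + 6λ + 13 = 0.
Eigenvalues λ = -3 ± 2i (complex conjugate pair).
For λ=-3+2i: an eigenvector is (-1,1) - i(0,1) = (-1, 1 - i).
A real fundamental pair from Re and Im of e^((-3+2i)t)v: X_1 = e^(-3t)(cos(2t)·(-1,1) + sin(2t)·(0,1)), X_2 = e^(-3t)(sin(2t)·(-1,1) - cos(2t)·(0,1)).
General solution: c_1X_1 + c_2X_2.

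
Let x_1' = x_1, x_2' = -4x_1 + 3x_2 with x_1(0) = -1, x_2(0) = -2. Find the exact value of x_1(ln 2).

-2

A = [[1,0],[-4,3]]; eigenvalues λ = 3, 1.
Eigenvectors: (0,-1) for λ=3, (1,2) for λ=1.
From the initial condition, c_1 = 0, c_2 = -1.
x_1(ln 2) = (0)(2^3)(0) + (-1)(2^1)(1) = -2.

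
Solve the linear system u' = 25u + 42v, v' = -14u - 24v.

Coefficient matrix A = [[25, 42], [-14, -24]].
Characteristic polynomial det(A - λI) = λ^2 - λ - 12 = 0.
Eigenvalues λ = -3, 4.
For λ=-3: (A-λI) row 1 is [28, 42], so an eigenvector is (3, -2).
For λ=4: (A-λI) row 1 is [21, 42], so an eigenvector is (-2, 1).
General solution: C_1e^(-3t)(3,-2) + C_2e^(4t)(-2,1).

u(t) = 3C_1e^(-3t) - 2C_2e^(4t), v(t) = -2C_1e^(-3t) + C_2e^(4t)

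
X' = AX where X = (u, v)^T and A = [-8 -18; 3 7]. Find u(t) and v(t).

u(t) = -2C_1e^(t) + 3C_2e^(-2t), v(t) = C_1e^(t) - C_2e^(-2t)

Coefficient matrix A = [[-8, -18], [3, 7]].
Characteristic polynomial det(A - λI) = λ^2 + λ - 2 = 0.
Eigenvalues λ = 1, -2.
For λ=1: (A-λI) row 1 is [-9, -18], so an eigenvector is (-2, 1).
For λ=-2: (A-λI) row 1 is [-6, -18], so an eigenvector is (3, -1).
General solution: C_1e^(t)(-2,1) + C_2e^(-2t)(3,-1).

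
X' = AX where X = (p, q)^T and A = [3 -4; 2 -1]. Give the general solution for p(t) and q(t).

Coefficient matrix A = [[3, -4], [2, -1]].
Characteristic polynomial det(A - λI) = λ^2 - 2λ + 5 = 0.
Eigenvalues λ = 1 ± 2i (complex conjugate pair).
For λ=1+2i: an eigenvector is (-1,-1) - i(1,0) = (-1 - i, -1).
A real fundamental pair from Re and Im of e^((1+2i)t)v: X_1 = e^(t)(cos(2t)·(-1,-1) + sin(2t)·(1,0)), X_2 = e^(t)(sin(2t)·(-1,-1) - cos(2t)·(1,0)).
General solution: C_1X_1 + C_2X_2.

p(t) = C_1e^(t)sin(2t) - C_1e^(t)cos(2t) - C_2e^(t)sin(2t) - C_2e^(t)cos(2t), q(t) = -C_1e^(t)cos(2t) - C_2e^(t)sin(2t)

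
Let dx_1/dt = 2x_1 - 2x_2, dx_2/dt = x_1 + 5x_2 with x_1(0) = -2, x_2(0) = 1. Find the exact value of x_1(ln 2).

-16

A = [[2,-2],[1,5]]; eigenvalues λ = 3, 4.
Eigenvectors: (2,-1) for λ=3, (-1,1) for λ=4.
From the initial condition, c_1 = -1, c_2 = 0.
x_1(ln 2) = (-1)(2^3)(2) + (0)(2^4)(-1) = -16.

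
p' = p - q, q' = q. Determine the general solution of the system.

Coefficient matrix A = [[1, -1], [0, 1]].
Characteristic polynomial det(A - λI) = λ^2 - 2λ + 1 = 0.
Single eigenvalue λ = 1 with algebraic multiplicity 2.
Eigenvector v = (1,0); generalized eigenvector w with (A-λI)w=v is (-3,-1).
General solution: e^(t)[C_1·v + C_2·(t·v + w)].

p(t) = C_1e^(t) + C_2te^(t) - 3C_2e^(t), q(t) = -C_2e^(t)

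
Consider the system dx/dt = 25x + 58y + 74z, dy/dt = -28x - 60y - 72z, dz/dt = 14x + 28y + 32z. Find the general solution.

x(t) = -3c_1e^(-3t) + 2c_2e^(4t) - 2c_3e^(-4t), y(t) = 4c_1e^(-3t) - 2c_2e^(4t) + c_3e^(-4t), z(t) = -2c_1e^(-3t) + c_2e^(4t)

Coefficient matrix A = [[25, 58, 74], [-28, -60, -72], [14, 28, 32]].
det(A - λI) = 0 gives eigenvalues λ = -3, 4, -4.
For λ=-3: eigenvector (-3,4,-2).
For λ=4: eigenvector (2,-2,1).
For λ=-4: eigenvector (-2,1,0).
General solution: c_1e^(-3t)(-3,4,-2) + c_2e^(4t)(2,-2,1) + c_3e^(-4t)(-2,1,0).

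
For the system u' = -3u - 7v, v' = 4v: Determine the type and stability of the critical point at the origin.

saddle

A = [[-3,-7],[0,4]]; det(A-λI) = λ^2 - λ - 12.
λ = -3, 4: opposite signs.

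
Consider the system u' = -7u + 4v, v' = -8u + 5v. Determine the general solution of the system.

Coefficient matrix A = [[-7, 4], [-8, 5]].
Characteristic polynomial det(A - λI) = λ^2 + 2λ - 3 = 0.
Eigenvalues λ = 1, -3.
For λ=1: (A-λI) row 1 is [-8, 4], so an eigenvector is (1, 2).
For λ=-3: (A-λI) row 1 is [-4, 4], so an eigenvector is (-1, -1).
General solution: K_1e^(t)(1,2) + K_2e^(-3t)(-1,-1).

u(t) = K_1e^(t) - K_2e^(-3t), v(t) = 2K_1e^(t) - K_2e^(-3t)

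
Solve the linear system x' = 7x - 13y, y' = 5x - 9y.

Coefficient matrix A = [[7, -13], [5, -9]].
Characteristic polynomial det(A - λI) = λ^2 + 2λ + 2 = 0.
Eigenvalues λ = -1 ± i (complex conjugate pair).
For λ=-1+i: an eigenvector is (-2,-1) - i(-3,-2) = (-2 + 3i, -1 + 2i).
A real fundamental pair from Re and Im of e^((-1+i)t)v: X_1 = e^(-t)(cos(t)·(-2,-1) + sin(t)·(-3,-2)), X_2 = e^(-t)(sin(t)·(-2,-1) - cos(t)·(-3,-2)).
General solution: C_1X_1 + C_2X_2.

x(t) = -3C_1e^(-t)sin(t) - 2C_1e^(-t)cos(t) - 2C_2e^(-t)sin(t) + 3C_2e^(-t)cos(t), y(t) = -2C_1e^(-t)sin(t) - C_1e^(-t)cos(t) - C_2e^(-t)sin(t) + 2C_2e^(-t)cos(t)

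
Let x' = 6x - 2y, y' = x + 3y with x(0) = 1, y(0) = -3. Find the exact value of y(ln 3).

A = [[6,-2],[1,3]]; eigenvalues λ = 4, 5.
Eigenvectors: (-1,-1) for λ=4, (2,1) for λ=5.
From the initial condition, c_1 = 7, c_2 = 4.
y(ln 3) = (7)(3^4)(-1) + (4)(3^5)(1) = 405.

405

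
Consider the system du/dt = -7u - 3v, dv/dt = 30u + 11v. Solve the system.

u(t) = C_1e^(2t)sin(3t) - C_2e^(2t)cos(3t), v(t) = -3C_1e^(2t)sin(3t) - C_1e^(2t)cos(3t) - C_2e^(2t)sin(3t) + 3C_2e^(2t)cos(3t)

Coefficient matrix A = [[-7, -3], [30, 11]].
Characteristic polynomial det(A - λI) = λ^2 - 4λ + 13 = 0.
Eigenvalues λ = 2 ± 3i (complex conjugate pair).
For λ=2+3i: an eigenvector is (0,-1) - i(1,-3) = (0 - i, -1 + 3i).
A real fundamental pair from Re and Im of e^((2+3i)t)v: X_1 = e^(2t)(cos(3t)·(0,-1) + sin(3t)·(1,-3)), X_2 = e^(2t)(sin(3t)·(0,-1) - cos(3t)·(1,-3)).
General solution: C_1X_1 + C_2X_2.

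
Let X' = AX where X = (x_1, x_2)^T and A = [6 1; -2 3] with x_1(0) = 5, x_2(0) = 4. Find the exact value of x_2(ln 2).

-160

A = [[6,1],[-2,3]]; eigenvalues λ = 5, 4.
Eigenvectors: (-1,1) for λ=5, (1,-2) for λ=4.
From the initial condition, c_1 = -14, c_2 = -9.
x_2(ln 2) = (-14)(2^5)(1) + (-9)(2^4)(-2) = -160.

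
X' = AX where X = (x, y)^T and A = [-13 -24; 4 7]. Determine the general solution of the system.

Coefficient matrix A = [[-13, -24], [4, 7]].
Characteristic polynomial det(A - λI) = λ^2 + 6λ + 5 = 0.
Eigenvalues λ = -5, -1.
For λ=-5: (A-λI) row 1 is [-8, -24], so an eigenvector is (-3, 1).
For λ=-1: (A-λI) row 1 is [-12, -24], so an eigenvector is (2, -1).
General solution: K_1e^(-5t)(-3,1) + K_2e^(-t)(2,-1).

x(t) = -3K_1e^(-5t) + 2K_2e^(-t), y(t) = K_1e^(-5t) - K_2e^(-t)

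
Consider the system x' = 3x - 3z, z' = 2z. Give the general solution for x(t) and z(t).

Coefficient matrix A = [[3, -3], [0, 2]].
Characteristic polynomial det(A - λI) = λ^2 - 5λ + 6 = 0.
Eigenvalues λ = 2, 3.
For λ=2: (A-λI) row 1 is [1, -3], so an eigenvector is (3, 1).
For λ=3: (A-λI) row 1 is [0, -3], so an eigenvector is (-1, 0).
General solution: C_1e^(2t)(3,1) + C_2e^(3t)(-1,0).

x(t) = 3C_1e^(2t) - C_2e^(3t), z(t) = C_1e^(2t)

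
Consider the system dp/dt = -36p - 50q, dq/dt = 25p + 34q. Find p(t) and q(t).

Coefficient matrix A = [[-36, -50], [25, 34]].
Characteristic polynomial det(A - λI) = λ^2 + 2λ + 26 = 0.
Eigenvalues λ = -1 ± 5i (complex conjugate pair).
For λ=-1+5i: an eigenvector is (1,-1) - i(3,-2) = (1 - 3i, -1 + 2i).
A real fundamental pair from Re and Im of e^((-1+5i)t)v: X_1 = e^(-t)(cos(5t)·(1,-1) + sin(5t)·(3,-2)), X_2 = e^(-t)(sin(5t)·(1,-1) - cos(5t)·(3,-2)).
General solution: K_1X_1 + K_2X_2.

p(t) = 3K_1e^(-t)sin(5t) + K_1e^(-t)cos(5t) + K_2e^(-t)sin(5t) - 3K_2e^(-t)cos(5t), q(t) = -2K_1e^(-t)sin(5t) - K_1e^(-t)cos(5t) - K_2e^(-t)sin(5t) + 2K_2e^(-t)cos(5t)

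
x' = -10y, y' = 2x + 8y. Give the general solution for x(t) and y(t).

Coefficient matrix A = [[0, -10], [2, 8]].
Characteristic polynomial det(A - λI) = λ^2 - 8λ + 20 = 0.
Eigenvalues λ = 4 ± 2i (complex conjugate pair).
For λ=4+2i: an eigenvector is (2,-1) - i(1,0) = (2 - i, -1).
A real fundamental pair from Re and Im of e^((4+2i)t)v: X_1 = e^(4t)(cos(2t)·(2,-1) + sin(2t)·(1,0)), X_2 = e^(4t)(sin(2t)·(2,-1) - cos(2t)·(1,0)).
General solution: C_1X_1 + C_2X_2.

x(t) = C_1e^(4t)sin(2t) + 2C_1e^(4t)cos(2t) + 2C_2e^(4t)sin(2t) - C_2e^(4t)cos(2t), y(t) = -C_1e^(4t)cos(2t) - C_2e^(4t)sin(2t)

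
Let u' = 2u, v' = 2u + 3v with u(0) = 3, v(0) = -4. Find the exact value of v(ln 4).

32

A = [[2,0],[2,3]]; eigenvalues λ = 3, 2.
Eigenvectors: (0,1) for λ=3, (-1,2) for λ=2.
From the initial condition, c_1 = 2, c_2 = -3.
v(ln 4) = (2)(4^3)(1) + (-3)(4^2)(2) = 32.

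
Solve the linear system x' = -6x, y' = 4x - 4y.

Coefficient matrix A = [[-6, 0], [4, -4]].
Characteristic polynomial det(A - λI) = λ^2 + 10λ + 24 = 0.
Eigenvalues λ = -4, -6.
For λ=-4: (A-λI) row 1 is [-2, 0], so an eigenvector is (0, 1).
For λ=-6: (A-λI) row 2 is [4, 2], so an eigenvector is (-1, 2).
General solution: K_1e^(-4t)(0,1) + K_2e^(-6t)(-1,2).

x(t) = -K_2e^(-6t), y(t) = K_1e^(-4t) + 2K_2e^(-6t)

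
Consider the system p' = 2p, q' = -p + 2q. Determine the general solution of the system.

Coefficient matrix A = [[2, 0], [-1, 2]].
Characteristic polynomial det(A - λI) = λ^2 - 4λ + 4 = 0.
Single eigenvalue λ = 2 with algebraic multiplicity 2.
Eigenvector v = (0,-1); generalized eigenvector w with (A-λI)w=v is (1,3).
General solution: e^(2t)[c_1·v + c_2·(t·v + w)].

p(t) = c_2e^(2t), q(t) = -c_1e^(2t) - c_2te^(2t) + 3c_2e^(2t)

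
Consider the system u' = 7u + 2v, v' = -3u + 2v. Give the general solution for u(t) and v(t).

Coefficient matrix A = [[7, 2], [-3, 2]].
Characteristic polynomial det(A - λI) = λ^2 - 9λ + 20 = 0.
Eigenvalues λ = 4, 5.
For λ=4: (A-λI) row 1 is [3, 2], so an eigenvector is (2, -3).
For λ=5: (A-λI) row 1 is [2, 2], so an eigenvector is (-1, 1).
General solution: c_1e^(4t)(2,-3) + c_2e^(5t)(-1,1).

u(t) = 2c_1e^(4t) - c_2e^(5t), v(t) = -3c_1e^(4t) + c_2e^(5t)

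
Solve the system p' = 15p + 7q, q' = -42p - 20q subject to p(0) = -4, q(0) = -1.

Coefficient matrix A = [[15, 7], [-42, -20]].
Characteristic polynomial det(A - λI) = λ^2 + 5λ - 6 = 0.
Eigenvalues λ = -6, 1.
For λ=-6: (A-λI) row 1 is [21, 7], so an eigenvector is (1, -3).
For λ=1: (A-λI) row 1 is [14, 7], so an eigenvector is (-1, 2).
General solution: c_1e^(-6t)(1,-3) + c_2e^(t)(-1,2).
Applying p(0)=-4, q(0)=-1 gives c_1=9, c_2=13.

p(t) = -13e^(t) + 9e^(-6t), q(t) = 26e^(t) - 27e^(-6t)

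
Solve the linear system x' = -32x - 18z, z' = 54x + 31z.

x(t) = 2K_1e^(-5t) - K_2e^(4t), z(t) = -3K_1e^(-5t) + 2K_2e^(4t)

Coefficient matrix A = [[-32, -18], [54, 31]].
Characteristic polynomial det(A - λI) = λ^2 + λ - 20 = 0.
Eigenvalues λ = -5, 4.
For λ=-5: (A-λI) row 1 is [-27, -18], so an eigenvector is (2, -3).
For λ=4: (A-λI) row 1 is [-36, -18], so an eigenvector is (-1, 2).
General solution: K_1e^(-5t)(2,-3) + K_2e^(4t)(-1,2).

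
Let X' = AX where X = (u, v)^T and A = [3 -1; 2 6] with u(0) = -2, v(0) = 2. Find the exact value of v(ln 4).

512

A = [[3,-1],[2,6]]; eigenvalues λ = 5, 4.
Eigenvectors: (1,-2) for λ=5, (-1,1) for λ=4.
From the initial condition, c_1 = 0, c_2 = 2.
v(ln 4) = (0)(4^5)(-2) + (2)(4^4)(1) = 512.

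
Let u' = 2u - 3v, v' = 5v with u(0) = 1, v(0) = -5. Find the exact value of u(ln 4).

A = [[2,-3],[0,5]]; eigenvalues λ = 2, 5.
Eigenvectors: (-1,0) for λ=2, (1,-1) for λ=5.
From the initial condition, c_1 = 4, c_2 = 5.
u(ln 4) = (4)(4^2)(-1) + (5)(4^5)(1) = 5056.

5056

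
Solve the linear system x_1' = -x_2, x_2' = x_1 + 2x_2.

Coefficient matrix A = [[0, -1], [1, 2]].
Characteristic polynomial det(A - λI) = λ^2 - 2λ + 1 = 0.
Single eigenvalue λ = 1 with algebraic multiplicity 2.
Eigenvector v = (1,-1); generalized eigenvector w with (A-λI)w=v is (0,-1).
General solution: e^(t)[c_1·v + c_2·(t·v + w)].

x_1(t) = c_1e^(t) + c_2te^(t), x_2(t) = -c_1e^(t) - c_2te^(t) - c_2e^(t)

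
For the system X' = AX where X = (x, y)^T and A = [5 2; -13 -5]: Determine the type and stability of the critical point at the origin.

center

A = [[5,2],[-13,-5]]; det(A-λI) = λ^2 + 1.
λ = 0 ± i: zero real part.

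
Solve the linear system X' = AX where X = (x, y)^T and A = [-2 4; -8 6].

x(t) = -C_1e^(2t)cos(4t) - C_2e^(2t)sin(4t), y(t) = C_1e^(2t)sin(4t) - C_1e^(2t)cos(4t) - C_2e^(2t)sin(4t) - C_2e^(2t)cos(4t)

Coefficient matrix A = [[-2, 4], [-8, 6]].
Characteristic polynomial det(A - λI) = λ^2 - 4λ + 20 = 0.
Eigenvalues λ = 2 ± 4i (complex conjugate pair).
For λ=2+4i: an eigenvector is (-1,-1) - i(0,1) = (-1, -1 - i).
A real fundamental pair from Re and Im of e^((2+4i)t)v: X_1 = e^(2t)(cos(4t)·(-1,-1) + sin(4t)·(0,1)), X_2 = e^(2t)(sin(4t)·(-1,-1) - cos(4t)·(0,1)).
General solution: C_1X_1 + C_2X_2.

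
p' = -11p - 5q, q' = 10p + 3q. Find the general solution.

Coefficient matrix A = [[-11, -5], [10, 3]].
Characteristic polynomial det(A - λI) = λ^2 + 8λ + 17 = 0.
Eigenvalues λ = -4 ± i (complex conjugate pair).
For λ=-4+i: an eigenvector is (-2,3) - i(-1,1) = (-2 + i, 3 - i).
A real fundamental pair from Re and Im of e^((-4+i)t)v: X_1 = e^(-4t)(cos(t)·(-2,3) + sin(t)·(-1,1)), X_2 = e^(-4t)(sin(t)·(-2,3) - cos(t)·(-1,1)).
General solution: c_1X_1 + c_2X_2.

p(t) = -c_1e^(-4t)sin(t) - 2c_1e^(-4t)cos(t) - 2c_2e^(-4t)sin(t) + c_2e^(-4t)cos(t), q(t) = c_1e^(-4t)sin(t) + 3c_1e^(-4t)cos(t) + 3c_2e^(-4t)sin(t) - c_2e^(-4t)cos(t)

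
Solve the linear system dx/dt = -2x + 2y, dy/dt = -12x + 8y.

Coefficient matrix A = [[-2, 2], [-12, 8]].
Characteristic polynomial det(A - λI) = λ^2 - 6λ + 8 = 0.
Eigenvalues λ = 4, 2.
For λ=4: (A-λI) row 1 is [-6, 2], so an eigenvector is (-1, -3).
For λ=2: (A-λI) row 1 is [-4, 2], so an eigenvector is (-1, -2).
General solution: C_1e^(4t)(-1,-3) + C_2e^(2t)(-1,-2).

x(t) = -C_1e^(4t) - C_2e^(2t), y(t) = -3C_1e^(4t) - 2C_2e^(2t)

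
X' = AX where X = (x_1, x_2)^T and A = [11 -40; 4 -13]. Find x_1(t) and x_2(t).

x_1(t) = -c_1e^(-t)sin(4t) + 3c_1e^(-t)cos(4t) + 3c_2e^(-t)sin(4t) + c_2e^(-t)cos(4t), x_2(t) = c_1e^(-t)cos(4t) + c_2e^(-t)sin(4t)

Coefficient matrix A = [[11, -40], [4, -13]].
Characteristic polynomial det(A - λI) = λ^2 + 2λ + 17 = 0.
Eigenvalues λ = -1 ± 4i (complex conjugate pair).
For λ=-1+4i: an eigenvector is (3,1) - i(-1,0) = (3 + i, 1).
A real fundamental pair from Re and Im of e^((-1+4i)t)v: X_1 = e^(-t)(cos(4t)·(3,1) + sin(4t)·(-1,0)), X_2 = e^(-t)(sin(4t)·(3,1) - cos(4t)·(-1,0)).
General solution: c_1X_1 + c_2X_2.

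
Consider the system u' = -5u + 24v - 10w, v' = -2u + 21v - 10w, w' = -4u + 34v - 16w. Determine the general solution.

u(t) = -C_1e^(-t) + 2C_2e^(-3t) - 2C_3e^(4t), v(t) = -C_1e^(-t) + C_2e^(-3t) - 2C_3e^(4t), w(t) = -2C_1e^(-t) + 2C_2e^(-3t) - 3C_3e^(4t)

Coefficient matrix A = [[-5, 24, -10], [-2, 21, -10], [-4, 34, -16]].
det(A - λI) = 0 gives eigenvalues λ = -1, -3, 4.
For λ=-1: eigenvector (-1,-1,-2).
For λ=-3: eigenvector (2,1,2).
For λ=4: eigenvector (-2,-2,-3).
General solution: C_1e^(-t)(-1,-1,-2) + C_2e^(-3t)(2,1,2) + C_3e^(4t)(-2,-2,-3).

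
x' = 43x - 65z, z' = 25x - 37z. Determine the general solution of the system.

Coefficient matrix A = [[43, -65], [25, -37]].
Characteristic polynomial det(A - λI) = λ^2 - 6λ + 34 = 0.
Eigenvalues λ = 3 ± 5i (complex conjugate pair).
For λ=3+5i: an eigenvector is (2,1) - i(3,2) = (2 - 3i, 1 - 2i).
A real fundamental pair from Re and Im of e^((3+5i)t)v: X_1 = e^(3t)(cos(5t)·(2,1) + sin(5t)·(3,2)), X_2 = e^(3t)(sin(5t)·(2,1) - cos(5t)·(3,2)).
General solution: c_1X_1 + c_2X_2.

x(t) = 3c_1e^(3t)sin(5t) + 2c_1e^(3t)cos(5t) + 2c_2e^(3t)sin(5t) - 3c_2e^(3t)cos(5t), z(t) = 2c_1e^(3t)sin(5t) + c_1e^(3t)cos(5t) + c_2e^(3t)sin(5t) - 2c_2e^(3t)cos(5t)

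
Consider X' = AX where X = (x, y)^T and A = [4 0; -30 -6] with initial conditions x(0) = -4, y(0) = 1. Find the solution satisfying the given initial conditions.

Coefficient matrix A = [[4, 0], [-30, -6]].
Characteristic polynomial det(A - λI) = λ^2 + 2λ - 24 = 0.
Eigenvalues λ = -6, 4.
For λ=-6: (A-λI) row 1 is [10, 0], so an eigenvector is (0, 1).
For λ=4: (A-λI) row 2 is [-30, -10], so an eigenvector is (1, -3).
General solution: c_1e^(-6t)(0,1) + c_2e^(4t)(1,-3).
Applying x(0)=-4, y(0)=1 gives c_1=-11, c_2=-4.

x(t) = -4e^(4t), y(t) = 12e^(4t) - 11e^(-6t)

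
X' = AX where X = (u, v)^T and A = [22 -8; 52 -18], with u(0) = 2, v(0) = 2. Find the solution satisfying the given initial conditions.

u(t) = 6e^(2t)sin(4t) + 2e^(2t)cos(4t), v(t) = 16e^(2t)sin(4t) + 2e^(2t)cos(4t)

Coefficient matrix A = [[22, -8], [52, -18]].
Characteristic polynomial det(A - λI) = λ^2 - 4λ + 20 = 0.
Eigenvalues λ = 2 ± 4i (complex conjugate pair).
For λ=2+4i: an eigenvector is (-1,-2) - i(-1,-3) = (-1 + i, -2 + 3i).
A real fundamental pair from Re and Im of e^((2+4i)t)v: X_1 = e^(2t)(cos(4t)·(-1,-2) + sin(4t)·(-1,-3)), X_2 = e^(2t)(sin(4t)·(-1,-2) - cos(4t)·(-1,-3)).
General solution: K_1X_1 + K_2X_2.
Applying u(0)=2, v(0)=2 gives K_1=-4, K_2=-2.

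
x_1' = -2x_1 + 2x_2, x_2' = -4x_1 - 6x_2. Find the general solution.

Coefficient matrix A = [[-2, 2], [-4, -6]].
Characteristic polynomial det(A - λI) = λ^2 + 8λ + 20 = 0.
Eigenvalues λ = -4 ± 2i (complex conjugate pair).
For λ=-4+2i: an eigenvector is (-1,1) - i(0,1) = (-1, 1 - i).
A real fundamental pair from Re and Im of e^((-4+2i)t)v: X_1 = e^(-4t)(cos(2t)·(-1,1) + sin(2t)·(0,1)), X_2 = e^(-4t)(sin(2t)·(-1,1) - cos(2t)·(0,1)).
General solution: c_1X_1 + c_2X_2.

x_1(t) = -c_1e^(-4t)cos(2t) - c_2e^(-4t)sin(2t), x_2(t) = c_1e^(-4t)sin(2t) + c_1e^(-4t)cos(2t) + c_2e^(-4t)sin(2t) - c_2e^(-4t)cos(2t)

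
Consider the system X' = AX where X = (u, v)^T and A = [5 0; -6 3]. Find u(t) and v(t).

u(t) = c_1e^(5t), v(t) = -3c_1e^(5t) + c_2e^(3t)

Coefficient matrix A = [[5, 0], [-6, 3]].
Characteristic polynomial det(A - λI) = λ^2 - 8λ + 15 = 0.
Eigenvalues λ = 5, 3.
For λ=5: (A-λI) row 2 is [-6, -2], so an eigenvector is (1, -3).
For λ=3: (A-λI) row 1 is [2, 0], so an eigenvector is (0, 1).
General solution: c_1e^(5t)(1,-3) + c_2e^(3t)(0,1).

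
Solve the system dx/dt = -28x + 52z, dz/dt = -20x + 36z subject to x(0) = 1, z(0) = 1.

Coefficient matrix A = [[-28, 52], [-20, 36]].
Characteristic polynomial det(A - λI) = λ^2 - 8λ + 32 = 0.
Eigenvalues λ = 4 ± 4i (complex conjugate pair).
For λ=4+4i: an eigenvector is (-2,-1) - i(3,2) = (-2 - 3i, -1 - 2i).
A real fundamental pair from Re and Im of e^((4+4i)t)v: X_1 = e^(4t)(cos(4t)·(-2,-1) + sin(4t)·(3,2)), X_2 = e^(4t)(sin(4t)·(-2,-1) - cos(4t)·(3,2)).
General solution: C_1X_1 + C_2X_2.
Applying x(0)=1, z(0)=1 gives C_1=1, C_2=-1.

x(t) = 5e^(4t)sin(4t) + e^(4t)cos(4t), z(t) = 3e^(4t)sin(4t) + e^(4t)cos(4t)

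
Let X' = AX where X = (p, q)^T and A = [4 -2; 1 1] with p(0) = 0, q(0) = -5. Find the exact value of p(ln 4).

A = [[4,-2],[1,1]]; eigenvalues λ = 2, 3.
Eigenvectors: (-1,-1) for λ=2, (2,1) for λ=3.
From the initial condition, c_1 = 10, c_2 = 5.
p(ln 4) = (10)(4^2)(-1) + (5)(4^3)(2) = 480.

480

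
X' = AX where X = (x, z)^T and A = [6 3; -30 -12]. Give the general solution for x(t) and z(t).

x(t) = C_1e^(-3t)cos(3t) + C_2e^(-3t)sin(3t), z(t) = -C_1e^(-3t)sin(3t) - 3C_1e^(-3t)cos(3t) - 3C_2e^(-3t)sin(3t) + C_2e^(-3t)cos(3t)

Coefficient matrix A = [[6, 3], [-30, -12]].
Characteristic polynomial det(A - λI) = λ^2 + 6λ + 18 = 0.
Eigenvalues λ = -3 ± 3i (complex conjugate pair).
For λ=-3+3i: an eigenvector is (1,-3) - i(0,-1) = (1, -3 + i).
A real fundamental pair from Re and Im of e^((-3+3i)t)v: X_1 = e^(-3t)(cos(3t)·(1,-3) + sin(3t)·(0,-1)), X_2 = e^(-3t)(sin(3t)·(1,-3) - cos(3t)·(0,-1)).
General solution: C_1X_1 + C_2X_2.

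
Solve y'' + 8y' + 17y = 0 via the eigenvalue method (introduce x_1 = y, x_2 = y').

Let x_1 = y, x_2 = y'. Then x_1' = x_2 and x_2' = -17x_1 - 8x_2.
A = [[0,1],[-17,-8]]; det(A-λI) = λ^2 + 8λ + 17.
Eigenvalues λ = -4 ± i.

y(t) = c_1e^(-4t)cos(t) + c_2e^(-4t)sin(t)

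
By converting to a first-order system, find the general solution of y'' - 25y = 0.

Let x_1 = y, x_2 = y'. Then x_1' = x_2 and x_2' = 25x_1.
A = [[0,1],[25,0]]; det(A-λI) = λ^2 - 25.
Eigenvalues λ = -5, 5 with eigenvectors (1,-5), (1,5).

y(t) = K_1e^(-5t) + K_2e^(5t)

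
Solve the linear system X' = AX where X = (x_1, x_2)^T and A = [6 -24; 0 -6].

Coefficient matrix A = [[6, -24], [0, -6]].
Characteristic polynomial det(A - λI) = λ^2 - 36 = 0.
Eigenvalues λ = 6, -6.
For λ=6: (A-λI) row 1 is [0, -24], so an eigenvector is (1, 0).
For λ=-6: (A-λI) row 1 is [12, -24], so an eigenvector is (2, 1).
General solution: K_1e^(6t)(1,0) + K_2e^(-6t)(2,1).

x_1(t) = K_1e^(6t) + 2K_2e^(-6t), x_2(t) = K_2e^(-6t)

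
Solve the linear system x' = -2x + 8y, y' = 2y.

Coefficient matrix A = [[-2, 8], [0, 2]].
Characteristic polynomial det(A - λI) = λ^2 - 4 = 0.
Eigenvalues λ = 2, -2.
For λ=2: (A-λI) row 1 is [-4, 8], so an eigenvector is (2, 1).
For λ=-2: (A-λI) row 1 is [0, 8], so an eigenvector is (1, 0).
General solution: K_1e^(2t)(2,1) + K_2e^(-2t)(1,0).

x(t) = 2K_1e^(2t) + K_2e^(-2t), y(t) = K_1e^(2t)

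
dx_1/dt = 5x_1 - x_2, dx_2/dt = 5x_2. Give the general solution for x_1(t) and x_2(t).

x_1(t) = -c_1e^(5t) - c_2te^(5t) - c_2e^(5t), x_2(t) = c_2e^(5t)

Coefficient matrix A = [[5, -1], [0, 5]].
Characteristic polynomial det(A - λI) = λ^2 - 10λ + 25 = 0.
Single eigenvalue λ = 5 with algebraic multiplicity 2.
Eigenvector v = (-1,0); generalized eigenvector w with (A-λI)w=v is (-1,1).
General solution: e^(5t)[c_1·v + c_2·(t·v + w)].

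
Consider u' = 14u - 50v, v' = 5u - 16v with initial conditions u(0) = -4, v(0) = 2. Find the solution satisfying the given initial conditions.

Coefficient matrix A = [[14, -50], [5, -16]].
Characteristic polynomial det(A - λI) = λ^2 + 2λ + 26 = 0.
Eigenvalues λ = -1 ± 5i (complex conjugate pair).
For λ=-1+5i: an eigenvector is (1,0) - i(3,1) = (1 - 3i, 0 - i).
A real fundamental pair from Re and Im of e^((-1+5i)t)v: X_1 = e^(-t)(cos(5t)·(1,0) + sin(5t)·(3,1)), X_2 = e^(-t)(sin(5t)·(1,0) - cos(5t)·(3,1)).
General solution: c_1X_1 + c_2X_2.
Applying u(0)=-4, v(0)=2 gives c_1=-10, c_2=-2.

u(t) = -32e^(-t)sin(5t) - 4e^(-t)cos(5t), v(t) = -10e^(-t)sin(5t) + 2e^(-t)cos(5t)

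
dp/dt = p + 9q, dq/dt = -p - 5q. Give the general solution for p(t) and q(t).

Coefficient matrix A = [[1, 9], [-1, -5]].
Characteristic polynomial det(A - λI) = λ^2 + 4λ + 4 = 0.
Single eigenvalue λ = -2 with algebraic multiplicity 2.
Eigenvector v = (-3,1); generalized eigenvector w with (A-λI)w=v is (2,-1).
General solution: e^(-2t)[c_1·v + c_2·(t·v + w)].

p(t) = -3c_1e^(-2t) - 3c_2te^(-2t) + 2c_2e^(-2t), q(t) = c_1e^(-2t) + c_2te^(-2t) - c_2e^(-2t)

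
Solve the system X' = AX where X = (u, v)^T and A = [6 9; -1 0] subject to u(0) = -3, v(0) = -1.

Coefficient matrix A = [[6, 9], [-1, 0]].
Characteristic polynomial det(A - λI) = λ^2 - 6λ + 9 = 0.
Single eigenvalue λ = 3 with algebraic multiplicity 2.
Eigenvector v = (-3,1); generalized eigenvector w with (A-λI)w=v is (-1,0).
General solution: e^(3t)[C_1·v + C_2·(t·v + w)].
Applying u(0)=-3, v(0)=-1 gives C_1=-1, C_2=6.

u(t) = -18te^(3t) - 3e^(3t), v(t) = 6te^(3t) - e^(3t)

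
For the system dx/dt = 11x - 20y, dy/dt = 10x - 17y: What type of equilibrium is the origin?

stable spiral

A = [[11,-20],[10,-17]]; det(A-λI) = λ^2 + 6λ + 13.
λ = -3 ± 2i: negative real part.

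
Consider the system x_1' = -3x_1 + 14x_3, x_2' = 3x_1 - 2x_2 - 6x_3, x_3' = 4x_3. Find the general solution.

x_1(t) = c_1e^(-3t) + 2c_2e^(4t), x_2(t) = -3c_1e^(-3t) + c_3e^(-2t), x_3(t) = c_2e^(4t)

Coefficient matrix A = [[-3, 0, 14], [3, -2, -6], [0, 0, 4]].
det(A - λI) = 0 gives eigenvalues λ = -3, 4, -2.
For λ=-3: eigenvector (1,-3,0).
For λ=4: eigenvector (2,0,1).
For λ=-2: eigenvector (0,1,0).
General solution: c_1e^(-3t)(1,-3,0) + c_2e^(4t)(2,0,1) + c_3e^(-2t)(0,1,0).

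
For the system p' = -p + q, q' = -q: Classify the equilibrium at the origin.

A = [[-1,1],[0,-1]]; det(A-λI) = λ^2 + 2λ + 1.
repeated λ = -1 with a single eigenvector.

stable improper node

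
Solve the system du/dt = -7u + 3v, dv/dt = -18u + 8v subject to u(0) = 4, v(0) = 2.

u(t) = -6e^(2t) + 10e^(-t), v(t) = -18e^(2t) + 20e^(-t)

Coefficient matrix A = [[-7, 3], [-18, 8]].
Characteristic polynomial det(A - λI) = λ^2 - λ - 2 = 0.
Eigenvalues λ = -1, 2.
For λ=-1: (A-λI) row 1 is [-6, 3], so an eigenvector is (-1, -2).
For λ=2: (A-λI) row 1 is [-9, 3], so an eigenvector is (1, 3).
General solution: C_1e^(-t)(-1,-2) + C_2e^(2t)(1,3).
Applying u(0)=4, v(0)=2 gives C_1=-10, C_2=-6.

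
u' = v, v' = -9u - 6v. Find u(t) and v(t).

u(t) = -C_1e^(-3t) - C_2te^(-3t) - C_2e^(-3t), v(t) = 3C_1e^(-3t) + 3C_2te^(-3t) + 2C_2e^(-3t)

Coefficient matrix A = [[0, 1], [-9, -6]].
Characteristic polynomial det(A - λI) = λ^2 + 6λ + 9 = 0.
Single eigenvalue λ = -3 with algebraic multiplicity 2.
Eigenvector v = (-1,3); generalized eigenvector w with (A-λI)w=v is (-1,2).
General solution: e^(-3t)[C_1·v + C_2·(t·v + w)].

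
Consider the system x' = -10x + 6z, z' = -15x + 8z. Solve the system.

x(t) = K_1e^(-t)sin(3t) - K_1e^(-t)cos(3t) - K_2e^(-t)sin(3t) - K_2e^(-t)cos(3t), z(t) = 2K_1e^(-t)sin(3t) - K_1e^(-t)cos(3t) - K_2e^(-t)sin(3t) - 2K_2e^(-t)cos(3t)

Coefficient matrix A = [[-10, 6], [-15, 8]].
Characteristic polynomial det(A - λI) = λ^2 + 2λ + 10 = 0.
Eigenvalues λ = -1 ± 3i (complex conjugate pair).
For λ=-1+3i: an eigenvector is (-1,-1) - i(1,2) = (-1 - i, -1 - 2i).
A real fundamental pair from Re and Im of e^((-1+3i)t)v: X_1 = e^(-t)(cos(3t)·(-1,-1) + sin(3t)·(1,2)), X_2 = e^(-t)(sin(3t)·(-1,-1) - cos(3t)·(1,2)).
General solution: K_1X_1 + K_2X_2.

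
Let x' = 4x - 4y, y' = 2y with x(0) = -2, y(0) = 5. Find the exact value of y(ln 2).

A = [[4,-4],[0,2]]; eigenvalues λ = 2, 4.
Eigenvectors: (2,1) for λ=2, (1,0) for λ=4.
From the initial condition, c_1 = 5, c_2 = -12.
y(ln 2) = (5)(2^2)(1) + (-12)(2^4)(0) = 20.

20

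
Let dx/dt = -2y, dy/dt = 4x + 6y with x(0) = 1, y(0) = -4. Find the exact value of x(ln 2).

A = [[0,-2],[4,6]]; eigenvalues λ = 4, 2.
Eigenvectors: (-1,2) for λ=4, (-1,1) for λ=2.
From the initial condition, c_1 = -3, c_2 = 2.
x(ln 2) = (-3)(2^4)(-1) + (2)(2^2)(-1) = 40.

40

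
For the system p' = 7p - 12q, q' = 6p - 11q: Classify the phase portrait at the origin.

saddle

A = [[7,-12],[6,-11]]; det(A-λI) = λ^2 + 4λ - 5.
λ = 1, -5: opposite signs.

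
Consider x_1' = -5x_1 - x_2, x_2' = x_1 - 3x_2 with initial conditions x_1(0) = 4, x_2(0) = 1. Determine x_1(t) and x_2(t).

Coefficient matrix A = [[-5, -1], [1, -3]].
Characteristic polynomial det(A - λI) = λ^2 + 8λ + 16 = 0.
Single eigenvalue λ = -4 with algebraic multiplicity 2.
Eigenvector v = (1,-1); generalized eigenvector w with (A-λI)w=v is (0,-1).
General solution: e^(-4t)[C_1·v + C_2·(t·v + w)].
Applying x_1(0)=4, x_2(0)=1 gives C_1=4, C_2=-5.

x_1(t) = -5te^(-4t) + 4e^(-4t), x_2(t) = 5te^(-4t) + e^(-4t)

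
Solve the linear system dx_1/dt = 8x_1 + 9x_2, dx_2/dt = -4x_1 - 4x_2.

x_1(t) = -3c_1e^(2t) - 3c_2te^(2t) - 2c_2e^(2t), x_2(t) = 2c_1e^(2t) + 2c_2te^(2t) + c_2e^(2t)

Coefficient matrix A = [[8, 9], [-4, -4]].
Characteristic polynomial det(A - λI) = λ^2 - 4λ + 4 = 0.
Single eigenvalue λ = 2 with algebraic multiplicity 2.
Eigenvector v = (-3,2); generalized eigenvector w with (A-λI)w=v is (-2,1).
General solution: e^(2t)[c_1·v + c_2·(t·v + w)].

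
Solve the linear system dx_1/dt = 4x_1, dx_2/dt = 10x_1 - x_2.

Coefficient matrix A = [[4, 0], [10, -1]].
Characteristic polynomial det(A - λI) = λ^2 - 3λ - 4 = 0.
Eigenvalues λ = -1, 4.
For λ=-1: (A-λI) row 1 is [5, 0], so an eigenvector is (0, -1).
For λ=4: (A-λI) row 2 is [10, -5], so an eigenvector is (1, 2).
General solution: C_1e^(-t)(0,-1) + C_2e^(4t)(1,2).

x_1(t) = C_2e^(4t), x_2(t) = -C_1e^(-t) + 2C_2e^(4t)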